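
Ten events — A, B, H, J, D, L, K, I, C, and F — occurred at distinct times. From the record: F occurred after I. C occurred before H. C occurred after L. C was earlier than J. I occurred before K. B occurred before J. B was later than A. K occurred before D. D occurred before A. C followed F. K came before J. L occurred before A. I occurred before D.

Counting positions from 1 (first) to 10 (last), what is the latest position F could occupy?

F must come before C, H, and J — 3 events forced after it.
Everything else can be placed before F in some valid order, so F can sit as late as position 10 − 3 = 7.

7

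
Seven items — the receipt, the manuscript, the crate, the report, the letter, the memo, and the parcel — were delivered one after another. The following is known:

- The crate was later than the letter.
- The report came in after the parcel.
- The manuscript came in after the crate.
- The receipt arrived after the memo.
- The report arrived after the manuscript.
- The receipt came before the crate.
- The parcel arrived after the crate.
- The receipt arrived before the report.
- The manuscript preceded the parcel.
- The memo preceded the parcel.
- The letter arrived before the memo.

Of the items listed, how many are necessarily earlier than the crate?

Directly stated before the crate: the letter and the receipt.
The memo reaches the crate via the memo → the receipt → the crate.
That's the letter, the memo, and the receipt — 3 in all.

3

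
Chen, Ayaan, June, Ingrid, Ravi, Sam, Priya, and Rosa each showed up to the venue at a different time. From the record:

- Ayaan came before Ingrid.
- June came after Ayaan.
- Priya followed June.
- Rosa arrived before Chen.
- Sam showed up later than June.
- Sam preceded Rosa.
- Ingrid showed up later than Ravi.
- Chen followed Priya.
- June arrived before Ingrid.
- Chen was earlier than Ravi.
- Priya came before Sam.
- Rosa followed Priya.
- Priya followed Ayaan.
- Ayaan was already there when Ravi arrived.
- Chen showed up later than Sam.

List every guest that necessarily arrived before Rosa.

Ayaan, June, Priya, Sam

Directly stated before Rosa: Priya and Sam.
Ayaan reaches Rosa via Ayaan → Priya → Rosa.
June reaches Rosa via June → Sam → Rosa.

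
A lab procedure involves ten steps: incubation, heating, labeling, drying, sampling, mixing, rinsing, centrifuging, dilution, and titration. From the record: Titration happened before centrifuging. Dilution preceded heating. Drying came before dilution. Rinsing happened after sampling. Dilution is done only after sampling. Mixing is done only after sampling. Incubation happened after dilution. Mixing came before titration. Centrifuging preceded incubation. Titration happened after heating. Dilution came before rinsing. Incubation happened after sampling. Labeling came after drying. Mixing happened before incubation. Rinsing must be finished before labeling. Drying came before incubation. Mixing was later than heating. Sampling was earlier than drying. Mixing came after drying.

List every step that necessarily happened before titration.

dilution, drying, heating, mixing, sampling

Directly stated before titration: heating and mixing.
Dilution reaches titration via dilution → heating → titration.
Drying reaches titration via drying → mixing → titration.
Sampling reaches titration via sampling → mixing → titration.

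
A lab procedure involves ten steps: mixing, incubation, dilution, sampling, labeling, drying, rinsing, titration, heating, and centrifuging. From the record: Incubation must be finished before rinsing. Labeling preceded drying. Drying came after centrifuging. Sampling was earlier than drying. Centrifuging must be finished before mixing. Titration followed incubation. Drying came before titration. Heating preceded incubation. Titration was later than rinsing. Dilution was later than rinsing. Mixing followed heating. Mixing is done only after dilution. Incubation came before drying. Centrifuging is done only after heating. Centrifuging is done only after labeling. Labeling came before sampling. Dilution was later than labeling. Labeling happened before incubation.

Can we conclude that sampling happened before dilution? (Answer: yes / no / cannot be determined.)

No chain of stated constraints runs from sampling to dilution, and none runs from dilution to sampling either.
So the relative order of sampling and dilution is not fixed by the given facts.

cannot be determined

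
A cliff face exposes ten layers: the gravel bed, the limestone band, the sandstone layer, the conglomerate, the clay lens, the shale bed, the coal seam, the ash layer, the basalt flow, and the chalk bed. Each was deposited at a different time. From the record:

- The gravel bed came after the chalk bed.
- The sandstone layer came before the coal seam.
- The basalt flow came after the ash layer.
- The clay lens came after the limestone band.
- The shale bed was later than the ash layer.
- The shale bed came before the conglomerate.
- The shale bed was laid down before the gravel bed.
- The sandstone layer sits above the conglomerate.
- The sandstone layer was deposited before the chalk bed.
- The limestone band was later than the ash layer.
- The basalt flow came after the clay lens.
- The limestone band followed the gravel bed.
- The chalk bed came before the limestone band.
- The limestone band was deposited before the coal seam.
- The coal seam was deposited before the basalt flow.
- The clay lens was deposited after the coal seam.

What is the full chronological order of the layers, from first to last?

The constraints fix every adjacent pair, so only one ordering works:
the ash layer → the shale bed → the conglomerate → the sandstone layer → the chalk bed → the gravel bed → the limestone band → the coal seam → the clay lens → the basalt flow.

the ash layer, the shale bed, the conglomerate, the sandstone layer, the chalk bed, the gravel bed, the limestone band, the coal seam, the clay lens, the basalt flow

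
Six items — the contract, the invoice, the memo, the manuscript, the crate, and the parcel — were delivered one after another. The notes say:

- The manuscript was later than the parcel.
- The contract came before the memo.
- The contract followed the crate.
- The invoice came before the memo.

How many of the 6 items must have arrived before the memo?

Directly stated before the memo: the contract and the invoice.
The crate reaches the memo via the crate → the contract → the memo.
No chain forces the manuscript (or any of the others) ahead of the memo.
That's the contract, the crate, and the invoice — 3 in all.

3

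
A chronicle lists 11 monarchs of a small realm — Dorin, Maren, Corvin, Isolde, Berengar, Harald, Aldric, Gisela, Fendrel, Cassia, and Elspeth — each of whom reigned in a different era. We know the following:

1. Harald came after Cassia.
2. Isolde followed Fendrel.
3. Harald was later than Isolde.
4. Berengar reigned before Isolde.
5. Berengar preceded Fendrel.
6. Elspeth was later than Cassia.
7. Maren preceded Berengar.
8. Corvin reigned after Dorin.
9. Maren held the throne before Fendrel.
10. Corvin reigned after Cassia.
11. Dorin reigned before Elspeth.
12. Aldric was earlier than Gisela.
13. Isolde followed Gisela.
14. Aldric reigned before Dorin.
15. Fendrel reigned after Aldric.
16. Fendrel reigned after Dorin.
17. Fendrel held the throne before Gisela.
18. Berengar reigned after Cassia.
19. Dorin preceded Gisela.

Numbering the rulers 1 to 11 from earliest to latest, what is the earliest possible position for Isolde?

8

Aldric, Berengar, Cassia, Dorin, Fendrel, Gisela, and Maren must all come before Isolde — 7 forced predecessors.
Nothing else is forced ahead of Isolde, so their earliest slot is position 7 + 1 = 8.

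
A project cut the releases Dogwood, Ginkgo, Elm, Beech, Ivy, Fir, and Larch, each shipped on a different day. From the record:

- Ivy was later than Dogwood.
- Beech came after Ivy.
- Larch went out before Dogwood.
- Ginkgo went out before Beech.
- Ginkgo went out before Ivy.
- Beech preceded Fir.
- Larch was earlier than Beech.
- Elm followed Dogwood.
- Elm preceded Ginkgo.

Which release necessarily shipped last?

Every other release has a chain of constraints placing it before Fir, so Fir is last.

Fir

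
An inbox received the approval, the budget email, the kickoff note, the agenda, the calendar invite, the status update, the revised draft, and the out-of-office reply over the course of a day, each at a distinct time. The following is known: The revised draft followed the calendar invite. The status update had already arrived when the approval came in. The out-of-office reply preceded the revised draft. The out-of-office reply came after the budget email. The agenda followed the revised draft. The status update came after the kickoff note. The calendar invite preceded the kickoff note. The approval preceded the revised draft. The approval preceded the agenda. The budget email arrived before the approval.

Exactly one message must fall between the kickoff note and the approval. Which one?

the status update

Tracing the constraints gives the kickoff note → the status update → the approval, so the status update sits after the kickoff note and before the approval.
No other message is forced both after the kickoff note and before the approval.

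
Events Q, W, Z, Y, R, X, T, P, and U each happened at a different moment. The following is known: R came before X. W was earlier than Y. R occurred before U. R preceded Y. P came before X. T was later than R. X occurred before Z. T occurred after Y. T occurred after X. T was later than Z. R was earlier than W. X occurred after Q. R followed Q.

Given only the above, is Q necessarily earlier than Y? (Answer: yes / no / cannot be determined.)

yes

Chain the constraints: Q → R → Y. Each link is directly stated, so Q comes before Y.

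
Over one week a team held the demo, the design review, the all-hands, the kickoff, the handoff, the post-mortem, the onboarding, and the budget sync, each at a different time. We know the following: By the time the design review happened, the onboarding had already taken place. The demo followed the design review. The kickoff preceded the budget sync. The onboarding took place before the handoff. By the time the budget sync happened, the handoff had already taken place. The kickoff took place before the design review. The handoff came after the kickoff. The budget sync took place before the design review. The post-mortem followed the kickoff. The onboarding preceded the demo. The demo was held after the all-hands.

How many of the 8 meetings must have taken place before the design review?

Directly stated before the design review: the budget sync, the kickoff, and the onboarding.
The handoff reaches the design review via the handoff → the budget sync → the design review.
No chain forces the demo (or any of the others) ahead of the design review.
That's the budget sync, the handoff, the kickoff, and the onboarding — 4 in all.

4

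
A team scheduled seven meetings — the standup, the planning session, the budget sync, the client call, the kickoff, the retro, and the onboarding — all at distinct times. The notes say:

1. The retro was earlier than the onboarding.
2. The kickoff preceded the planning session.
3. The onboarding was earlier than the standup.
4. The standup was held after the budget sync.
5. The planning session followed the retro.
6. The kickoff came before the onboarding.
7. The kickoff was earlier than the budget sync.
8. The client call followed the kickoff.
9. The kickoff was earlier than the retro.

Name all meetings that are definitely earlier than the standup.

the budget sync, the kickoff, the onboarding, the retro

Directly stated before the standup: the budget sync and the onboarding.
The kickoff reaches the standup via the kickoff → the onboarding → the standup.
The retro reaches the standup via the retro → the onboarding → the standup.
No chain forces the client call (or any of the others) ahead of the standup.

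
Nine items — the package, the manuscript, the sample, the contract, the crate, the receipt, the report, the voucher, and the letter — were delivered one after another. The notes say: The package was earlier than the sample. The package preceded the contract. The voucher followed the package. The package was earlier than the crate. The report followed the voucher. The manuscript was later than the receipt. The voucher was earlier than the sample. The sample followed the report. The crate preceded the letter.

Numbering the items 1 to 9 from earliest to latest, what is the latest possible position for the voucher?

7

The voucher must come before the report and the sample — 2 items forced after it.
Everything else can be placed before the voucher in some valid order, so the voucher can sit as late as position 9 − 2 = 7.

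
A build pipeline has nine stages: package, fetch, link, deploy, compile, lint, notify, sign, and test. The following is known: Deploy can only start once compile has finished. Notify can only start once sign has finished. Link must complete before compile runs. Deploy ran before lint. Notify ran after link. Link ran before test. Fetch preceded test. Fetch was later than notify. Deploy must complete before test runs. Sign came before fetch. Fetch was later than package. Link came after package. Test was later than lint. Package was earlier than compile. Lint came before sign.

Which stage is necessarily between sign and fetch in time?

notify

Tracing the constraints gives sign → notify → fetch, so notify sits after sign and before fetch.
No other stage is forced both after sign and before fetch.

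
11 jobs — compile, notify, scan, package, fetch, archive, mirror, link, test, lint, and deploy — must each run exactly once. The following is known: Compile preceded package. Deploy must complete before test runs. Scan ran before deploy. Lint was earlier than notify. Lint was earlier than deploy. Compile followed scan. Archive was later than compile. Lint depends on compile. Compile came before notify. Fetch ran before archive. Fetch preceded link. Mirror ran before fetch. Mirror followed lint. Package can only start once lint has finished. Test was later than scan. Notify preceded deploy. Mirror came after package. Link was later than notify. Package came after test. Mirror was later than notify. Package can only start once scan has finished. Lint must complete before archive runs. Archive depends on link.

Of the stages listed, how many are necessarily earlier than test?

5

Directly stated before test: deploy and scan.
Compile reaches test via compile → notify → deploy → test.
Lint reaches test via lint → deploy → test.
Notify reaches test via notify → deploy → test.
No chain forces archive (or any of the others) ahead of test.
That's compile, deploy, lint, notify, and scan — 5 in all.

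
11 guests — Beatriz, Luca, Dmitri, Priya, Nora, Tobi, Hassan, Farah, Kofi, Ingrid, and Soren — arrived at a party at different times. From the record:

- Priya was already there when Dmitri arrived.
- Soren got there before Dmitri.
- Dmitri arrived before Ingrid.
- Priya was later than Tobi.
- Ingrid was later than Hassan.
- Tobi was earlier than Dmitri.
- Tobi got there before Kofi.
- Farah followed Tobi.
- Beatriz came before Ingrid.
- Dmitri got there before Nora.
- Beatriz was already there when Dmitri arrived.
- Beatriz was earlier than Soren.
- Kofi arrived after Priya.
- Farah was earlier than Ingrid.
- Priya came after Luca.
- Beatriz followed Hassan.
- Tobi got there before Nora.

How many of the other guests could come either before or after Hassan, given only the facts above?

Forced after Hassan: Beatriz, Dmitri, Ingrid, Nora, and Soren.
That leaves Farah, Kofi, Luca, Priya, and Tobi with no forced order relative to Hassan — 5.

5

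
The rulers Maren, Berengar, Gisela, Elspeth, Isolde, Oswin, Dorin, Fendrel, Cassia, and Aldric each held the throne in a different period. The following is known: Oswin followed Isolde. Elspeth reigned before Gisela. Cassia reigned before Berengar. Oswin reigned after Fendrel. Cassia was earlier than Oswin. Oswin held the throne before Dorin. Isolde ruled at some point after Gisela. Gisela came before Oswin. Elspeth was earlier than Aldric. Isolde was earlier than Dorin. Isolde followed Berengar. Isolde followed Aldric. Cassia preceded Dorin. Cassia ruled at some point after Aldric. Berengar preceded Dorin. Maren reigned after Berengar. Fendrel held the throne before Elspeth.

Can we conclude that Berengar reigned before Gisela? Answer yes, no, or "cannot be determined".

cannot be determined

No chain of stated constraints runs from Berengar to Gisela, and none runs from Gisela to Berengar either.
So the relative order of Berengar and Gisela is not fixed by the given facts.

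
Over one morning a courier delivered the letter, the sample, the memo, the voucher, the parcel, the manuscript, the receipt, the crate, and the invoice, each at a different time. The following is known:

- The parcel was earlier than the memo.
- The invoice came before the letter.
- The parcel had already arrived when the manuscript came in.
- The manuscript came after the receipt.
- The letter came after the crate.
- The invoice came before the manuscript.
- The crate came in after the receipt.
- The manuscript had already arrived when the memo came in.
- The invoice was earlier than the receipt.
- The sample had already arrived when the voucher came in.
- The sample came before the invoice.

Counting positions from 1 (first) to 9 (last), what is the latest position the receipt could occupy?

5

The receipt must come before the crate, the letter, the manuscript, and the memo — 4 items forced after it.
Everything else can be placed before the receipt in some valid order, so the receipt can sit as late as position 9 − 4 = 5.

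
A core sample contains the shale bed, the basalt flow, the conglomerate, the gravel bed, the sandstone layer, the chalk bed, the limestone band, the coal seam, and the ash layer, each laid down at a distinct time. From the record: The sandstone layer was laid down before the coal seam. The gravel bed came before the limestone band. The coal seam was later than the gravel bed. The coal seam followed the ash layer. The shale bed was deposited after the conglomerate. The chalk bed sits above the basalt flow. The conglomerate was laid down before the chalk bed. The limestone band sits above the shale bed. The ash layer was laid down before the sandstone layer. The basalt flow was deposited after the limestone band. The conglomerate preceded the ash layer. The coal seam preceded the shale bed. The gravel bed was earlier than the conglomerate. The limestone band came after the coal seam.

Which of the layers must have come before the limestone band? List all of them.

Directly stated before the limestone band: the coal seam, the gravel bed, and the shale bed.
The ash layer reaches the limestone band via the ash layer → the coal seam → the limestone band.
The conglomerate reaches the limestone band via the conglomerate → the shale bed → the limestone band.
The sandstone layer reaches the limestone band via the sandstone layer → the coal seam → the limestone band.
No chain forces the basalt flow (or any of the others) ahead of the limestone band.

the ash layer, the coal seam, the conglomerate, the gravel bed, the sandstone layer, the shale bed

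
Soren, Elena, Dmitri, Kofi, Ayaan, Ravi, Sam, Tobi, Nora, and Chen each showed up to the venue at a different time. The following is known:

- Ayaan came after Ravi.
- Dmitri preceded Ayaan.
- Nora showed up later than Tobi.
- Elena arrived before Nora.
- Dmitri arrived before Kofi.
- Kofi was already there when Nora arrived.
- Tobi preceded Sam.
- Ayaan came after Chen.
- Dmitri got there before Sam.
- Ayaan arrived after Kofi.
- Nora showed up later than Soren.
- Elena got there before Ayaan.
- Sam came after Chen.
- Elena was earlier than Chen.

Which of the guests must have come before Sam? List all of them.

Directly stated before Sam: Chen, Dmitri, and Tobi.
Elena reaches Sam via Elena → Chen → Sam.

Chen, Dmitri, Elena, Tobi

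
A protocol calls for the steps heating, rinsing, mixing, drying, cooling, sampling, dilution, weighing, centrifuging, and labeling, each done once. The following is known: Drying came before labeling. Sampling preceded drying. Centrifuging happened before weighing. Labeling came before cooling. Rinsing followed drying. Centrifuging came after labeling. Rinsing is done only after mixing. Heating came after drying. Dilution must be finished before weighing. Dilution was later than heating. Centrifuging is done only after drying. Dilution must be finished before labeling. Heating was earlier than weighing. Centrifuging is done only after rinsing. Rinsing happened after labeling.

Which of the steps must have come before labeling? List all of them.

dilution, drying, heating, sampling

Directly stated before labeling: dilution and drying.
Heating reaches labeling via heating → dilution → labeling.
Sampling reaches labeling via sampling → drying → labeling.
No chain forces weighing (or any of the others) ahead of labeling.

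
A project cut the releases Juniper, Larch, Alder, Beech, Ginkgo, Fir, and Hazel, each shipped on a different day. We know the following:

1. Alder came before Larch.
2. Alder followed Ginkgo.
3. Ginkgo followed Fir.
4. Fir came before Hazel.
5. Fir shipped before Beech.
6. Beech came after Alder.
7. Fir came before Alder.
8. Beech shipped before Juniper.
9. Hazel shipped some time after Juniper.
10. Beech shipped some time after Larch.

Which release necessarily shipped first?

Fir

Fir has a chain of constraints placing it before every other release, so Fir must be first.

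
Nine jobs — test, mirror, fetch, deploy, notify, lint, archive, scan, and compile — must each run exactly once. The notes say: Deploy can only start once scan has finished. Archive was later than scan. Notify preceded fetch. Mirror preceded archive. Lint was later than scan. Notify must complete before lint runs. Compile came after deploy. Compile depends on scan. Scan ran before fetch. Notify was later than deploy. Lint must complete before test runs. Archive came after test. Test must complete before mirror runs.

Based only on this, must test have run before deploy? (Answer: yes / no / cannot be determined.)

Tracing the constraints gives deploy → notify → lint → test, so deploy must come before test.
That means test cannot be before deploy.

no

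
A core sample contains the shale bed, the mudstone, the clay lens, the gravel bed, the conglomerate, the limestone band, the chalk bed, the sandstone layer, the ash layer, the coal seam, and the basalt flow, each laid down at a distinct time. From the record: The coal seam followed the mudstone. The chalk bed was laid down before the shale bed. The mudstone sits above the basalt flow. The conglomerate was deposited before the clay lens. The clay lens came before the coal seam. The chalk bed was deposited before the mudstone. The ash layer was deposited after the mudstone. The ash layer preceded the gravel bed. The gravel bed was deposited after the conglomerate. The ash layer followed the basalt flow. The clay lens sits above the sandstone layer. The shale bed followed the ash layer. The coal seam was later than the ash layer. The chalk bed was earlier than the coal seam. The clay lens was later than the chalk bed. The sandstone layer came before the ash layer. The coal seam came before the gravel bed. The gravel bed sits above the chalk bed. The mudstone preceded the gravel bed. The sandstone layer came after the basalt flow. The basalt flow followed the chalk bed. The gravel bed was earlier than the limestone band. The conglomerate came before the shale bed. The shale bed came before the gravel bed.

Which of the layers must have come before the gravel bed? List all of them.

the ash layer, the basalt flow, the chalk bed, the clay lens, the coal seam, the conglomerate, the mudstone, the sandstone layer, the shale bed

Directly stated before the gravel bed: the ash layer, the chalk bed, the coal seam, the conglomerate, the mudstone, and the shale bed.
The basalt flow reaches the gravel bed via the basalt flow → the mudstone → the gravel bed.
The clay lens reaches the gravel bed via the clay lens → the coal seam → the gravel bed.
The sandstone layer reaches the gravel bed via the sandstone layer → the ash layer → the gravel bed.
No chain forces the limestone band ahead of the gravel bed.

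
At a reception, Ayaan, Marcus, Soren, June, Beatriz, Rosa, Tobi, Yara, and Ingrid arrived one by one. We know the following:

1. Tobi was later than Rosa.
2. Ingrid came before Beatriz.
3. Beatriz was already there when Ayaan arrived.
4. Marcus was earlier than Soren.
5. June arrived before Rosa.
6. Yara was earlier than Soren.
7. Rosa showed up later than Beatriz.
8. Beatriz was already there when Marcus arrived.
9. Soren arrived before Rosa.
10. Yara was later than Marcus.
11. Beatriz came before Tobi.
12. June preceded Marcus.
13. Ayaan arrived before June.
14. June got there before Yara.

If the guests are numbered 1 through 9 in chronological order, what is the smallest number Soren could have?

7

Ayaan, Beatriz, Ingrid, June, Marcus, and Yara must all come before Soren — 6 forced predecessors.
Nothing else is forced ahead of Soren, so their earliest slot is position 6 + 1 = 7.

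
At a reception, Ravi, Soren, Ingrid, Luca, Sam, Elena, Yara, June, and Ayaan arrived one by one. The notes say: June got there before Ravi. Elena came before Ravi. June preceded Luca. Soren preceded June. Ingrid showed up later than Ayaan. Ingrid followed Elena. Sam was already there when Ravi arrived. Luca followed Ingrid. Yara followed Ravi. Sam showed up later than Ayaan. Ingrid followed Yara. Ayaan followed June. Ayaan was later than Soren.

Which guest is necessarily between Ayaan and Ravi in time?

Tracing the constraints gives Ayaan → Sam → Ravi, so Sam sits after Ayaan and before Ravi.
No other guest is forced both after Ayaan and before Ravi.

Sam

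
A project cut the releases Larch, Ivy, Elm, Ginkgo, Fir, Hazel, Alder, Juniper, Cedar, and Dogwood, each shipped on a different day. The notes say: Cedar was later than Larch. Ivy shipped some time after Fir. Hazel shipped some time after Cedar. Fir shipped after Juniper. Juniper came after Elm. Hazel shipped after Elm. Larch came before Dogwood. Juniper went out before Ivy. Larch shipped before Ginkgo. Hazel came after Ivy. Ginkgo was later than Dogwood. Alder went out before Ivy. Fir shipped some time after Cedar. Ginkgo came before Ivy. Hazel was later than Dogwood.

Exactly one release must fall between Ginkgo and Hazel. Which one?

Ivy

Tracing the constraints gives Ginkgo → Ivy → Hazel, so Ivy sits after Ginkgo and before Hazel.
No other release is forced both after Ginkgo and before Hazel.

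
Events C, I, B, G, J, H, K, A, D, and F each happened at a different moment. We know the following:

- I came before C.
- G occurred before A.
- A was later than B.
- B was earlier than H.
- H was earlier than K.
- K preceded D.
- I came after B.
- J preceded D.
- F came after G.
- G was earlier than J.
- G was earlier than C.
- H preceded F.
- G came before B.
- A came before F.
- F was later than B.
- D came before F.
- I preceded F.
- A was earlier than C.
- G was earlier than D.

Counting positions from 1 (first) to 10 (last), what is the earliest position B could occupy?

2

G must come before B — 1 forced predecessor.
Nothing else is forced ahead of B, so its earliest slot is position 1 + 1 = 2.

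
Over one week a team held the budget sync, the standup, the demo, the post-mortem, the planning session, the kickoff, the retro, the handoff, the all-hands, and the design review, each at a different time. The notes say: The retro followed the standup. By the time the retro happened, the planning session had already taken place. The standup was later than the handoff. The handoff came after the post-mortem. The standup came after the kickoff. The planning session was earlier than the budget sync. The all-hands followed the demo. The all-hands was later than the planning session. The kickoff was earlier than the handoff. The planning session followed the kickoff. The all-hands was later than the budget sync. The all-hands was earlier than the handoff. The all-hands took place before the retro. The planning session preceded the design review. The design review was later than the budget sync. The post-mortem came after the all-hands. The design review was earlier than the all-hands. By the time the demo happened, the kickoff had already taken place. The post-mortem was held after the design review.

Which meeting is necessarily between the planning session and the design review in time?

the budget sync

Tracing the constraints gives the planning session → the budget sync → the design review, so the budget sync sits after the planning session and before the design review.
No other meeting is forced both after the planning session and before the design review.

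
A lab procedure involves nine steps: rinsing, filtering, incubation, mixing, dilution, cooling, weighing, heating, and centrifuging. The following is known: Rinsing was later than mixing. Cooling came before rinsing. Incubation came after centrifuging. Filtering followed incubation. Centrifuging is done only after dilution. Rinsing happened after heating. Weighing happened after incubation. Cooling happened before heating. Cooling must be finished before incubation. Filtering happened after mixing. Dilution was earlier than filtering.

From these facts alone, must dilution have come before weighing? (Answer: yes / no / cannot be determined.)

yes

Chain the constraints: dilution → centrifuging → incubation → weighing. Each link is directly stated, so dilution comes before weighing.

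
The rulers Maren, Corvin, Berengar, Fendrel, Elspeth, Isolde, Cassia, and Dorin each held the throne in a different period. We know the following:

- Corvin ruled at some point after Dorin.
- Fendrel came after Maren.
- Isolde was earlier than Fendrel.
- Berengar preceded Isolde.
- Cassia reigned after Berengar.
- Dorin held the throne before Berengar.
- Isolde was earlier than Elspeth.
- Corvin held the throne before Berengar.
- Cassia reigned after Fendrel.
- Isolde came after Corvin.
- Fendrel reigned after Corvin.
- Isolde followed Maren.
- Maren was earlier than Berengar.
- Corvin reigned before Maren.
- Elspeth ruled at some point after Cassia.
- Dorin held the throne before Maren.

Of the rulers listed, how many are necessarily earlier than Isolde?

Directly stated before Isolde: Berengar, Corvin, and Maren.
Dorin reaches Isolde via Dorin → Berengar → Isolde.
No chain forces Elspeth (or any of the others) ahead of Isolde.
That's Berengar, Corvin, Dorin, and Maren — 4 in all.

4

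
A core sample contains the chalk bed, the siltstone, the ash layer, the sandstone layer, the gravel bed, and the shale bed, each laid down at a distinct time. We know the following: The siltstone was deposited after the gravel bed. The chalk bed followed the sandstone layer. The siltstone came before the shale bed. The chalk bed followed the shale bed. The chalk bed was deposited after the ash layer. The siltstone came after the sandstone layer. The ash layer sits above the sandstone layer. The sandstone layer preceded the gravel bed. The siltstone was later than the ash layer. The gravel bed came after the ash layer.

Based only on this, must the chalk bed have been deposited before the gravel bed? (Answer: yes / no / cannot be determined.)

Tracing the constraints gives the gravel bed → the siltstone → the shale bed → the chalk bed, so the gravel bed must come before the chalk bed.
That means the chalk bed cannot be before the gravel bed.

no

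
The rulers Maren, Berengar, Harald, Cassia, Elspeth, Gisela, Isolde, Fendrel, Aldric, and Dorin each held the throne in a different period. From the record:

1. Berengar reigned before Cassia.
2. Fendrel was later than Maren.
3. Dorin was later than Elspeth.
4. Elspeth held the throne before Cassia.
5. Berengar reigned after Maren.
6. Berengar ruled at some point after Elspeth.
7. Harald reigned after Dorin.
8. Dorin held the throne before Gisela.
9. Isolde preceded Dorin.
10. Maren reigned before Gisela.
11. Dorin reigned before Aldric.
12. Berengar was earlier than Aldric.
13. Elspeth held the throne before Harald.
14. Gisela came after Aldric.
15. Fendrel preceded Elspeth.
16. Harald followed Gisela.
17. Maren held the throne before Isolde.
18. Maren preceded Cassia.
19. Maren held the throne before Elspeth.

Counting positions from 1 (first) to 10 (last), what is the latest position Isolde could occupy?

6

Isolde must come before Aldric, Dorin, Gisela, and Harald — 4 rulers forced after them.
Everything else can be placed before Isolde in some valid order, so Isolde can sit as late as position 10 − 4 = 6.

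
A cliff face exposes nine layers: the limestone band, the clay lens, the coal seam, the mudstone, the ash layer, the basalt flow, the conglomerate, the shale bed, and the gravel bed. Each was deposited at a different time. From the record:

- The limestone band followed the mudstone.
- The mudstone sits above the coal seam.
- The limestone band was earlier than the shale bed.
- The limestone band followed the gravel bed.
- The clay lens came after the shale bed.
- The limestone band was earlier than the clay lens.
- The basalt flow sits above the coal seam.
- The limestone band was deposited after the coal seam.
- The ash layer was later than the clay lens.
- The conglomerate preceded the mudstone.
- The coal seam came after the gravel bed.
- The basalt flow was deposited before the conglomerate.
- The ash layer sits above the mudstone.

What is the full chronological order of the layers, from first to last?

The constraints fix every adjacent pair, so only one ordering works:
the gravel bed → the coal seam → the basalt flow → the conglomerate → the mudstone → the limestone band → the shale bed → the clay lens → the ash layer.

the gravel bed, the coal seam, the basalt flow, the conglomerate, the mudstone, the limestone band, the shale bed, the clay lens, the ash layer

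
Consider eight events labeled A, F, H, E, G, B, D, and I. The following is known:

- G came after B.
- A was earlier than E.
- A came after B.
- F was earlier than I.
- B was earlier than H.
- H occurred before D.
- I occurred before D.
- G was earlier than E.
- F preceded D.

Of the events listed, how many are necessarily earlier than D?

Directly stated before D: F, H, and I.
B reaches D via B → H → D.
That's B, F, H, and I — 4 in all.

4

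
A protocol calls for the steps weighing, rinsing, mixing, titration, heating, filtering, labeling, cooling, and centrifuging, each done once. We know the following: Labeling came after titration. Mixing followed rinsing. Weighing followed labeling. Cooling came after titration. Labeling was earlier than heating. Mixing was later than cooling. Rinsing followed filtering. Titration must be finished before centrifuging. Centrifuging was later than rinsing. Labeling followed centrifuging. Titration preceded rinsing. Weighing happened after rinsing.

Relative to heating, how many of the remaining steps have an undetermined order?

Forced before heating: centrifuging, filtering, labeling, rinsing, and titration.
That leaves cooling, mixing, and weighing with no forced order relative to heating — 3.

3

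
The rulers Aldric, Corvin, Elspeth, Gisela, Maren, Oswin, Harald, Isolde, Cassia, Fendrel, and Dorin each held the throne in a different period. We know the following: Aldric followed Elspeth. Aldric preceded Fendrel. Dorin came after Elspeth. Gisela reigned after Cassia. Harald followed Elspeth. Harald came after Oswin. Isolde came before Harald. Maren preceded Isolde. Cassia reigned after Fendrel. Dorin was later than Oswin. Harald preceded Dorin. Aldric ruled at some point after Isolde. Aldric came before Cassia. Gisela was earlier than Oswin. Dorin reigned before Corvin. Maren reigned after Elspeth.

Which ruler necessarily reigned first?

Elspeth has a chain of constraints placing them before every other ruler, so Elspeth must be first.

Elspeth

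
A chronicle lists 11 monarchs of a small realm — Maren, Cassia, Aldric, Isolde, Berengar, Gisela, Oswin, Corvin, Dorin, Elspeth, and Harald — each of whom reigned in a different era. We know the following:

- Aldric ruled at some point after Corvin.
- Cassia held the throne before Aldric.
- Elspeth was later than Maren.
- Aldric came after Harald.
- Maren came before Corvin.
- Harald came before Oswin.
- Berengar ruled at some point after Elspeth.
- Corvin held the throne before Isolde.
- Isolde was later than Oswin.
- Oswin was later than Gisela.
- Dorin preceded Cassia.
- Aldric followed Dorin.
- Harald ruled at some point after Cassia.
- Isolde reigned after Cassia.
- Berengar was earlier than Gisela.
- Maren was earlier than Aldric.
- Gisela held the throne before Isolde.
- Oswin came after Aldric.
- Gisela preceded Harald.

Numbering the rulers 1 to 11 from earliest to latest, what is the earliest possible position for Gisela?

Berengar, Elspeth, and Maren must all come before Gisela — 3 forced predecessors.
Nothing else is forced ahead of Gisela, so their earliest slot is position 3 + 1 = 4.

4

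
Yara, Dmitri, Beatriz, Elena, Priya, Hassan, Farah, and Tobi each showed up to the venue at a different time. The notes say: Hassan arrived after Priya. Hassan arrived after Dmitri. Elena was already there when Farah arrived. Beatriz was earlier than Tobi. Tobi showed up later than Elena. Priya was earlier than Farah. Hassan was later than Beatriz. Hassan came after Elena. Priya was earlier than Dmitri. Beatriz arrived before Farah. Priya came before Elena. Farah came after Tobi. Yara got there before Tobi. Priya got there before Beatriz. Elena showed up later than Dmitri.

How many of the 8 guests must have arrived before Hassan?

4

Directly stated before Hassan: Beatriz, Dmitri, Elena, and Priya.
No chain forces Farah (or any of the others) ahead of Hassan.
That's Beatriz, Dmitri, Elena, and Priya — 4 in all.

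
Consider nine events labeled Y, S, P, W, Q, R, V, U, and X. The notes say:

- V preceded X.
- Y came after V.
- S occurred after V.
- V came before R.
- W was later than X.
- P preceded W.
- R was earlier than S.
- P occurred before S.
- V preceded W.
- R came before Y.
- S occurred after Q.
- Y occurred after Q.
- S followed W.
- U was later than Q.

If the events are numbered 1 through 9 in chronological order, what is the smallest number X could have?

V must come before X — 1 forced predecessor.
Nothing else is forced ahead of X, so its earliest slot is position 1 + 1 = 2.

2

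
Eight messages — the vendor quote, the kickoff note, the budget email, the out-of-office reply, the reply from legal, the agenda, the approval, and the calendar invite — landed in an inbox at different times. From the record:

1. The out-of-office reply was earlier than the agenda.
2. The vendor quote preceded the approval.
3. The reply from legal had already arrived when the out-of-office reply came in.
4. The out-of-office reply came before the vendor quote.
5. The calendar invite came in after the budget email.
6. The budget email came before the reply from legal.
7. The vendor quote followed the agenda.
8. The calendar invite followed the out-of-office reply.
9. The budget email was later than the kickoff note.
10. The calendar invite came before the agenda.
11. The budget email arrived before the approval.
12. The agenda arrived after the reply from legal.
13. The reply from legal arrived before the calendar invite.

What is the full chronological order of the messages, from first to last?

the kickoff note, the budget email, the reply from legal, the out-of-office reply, the calendar invite, the agenda, the vendor quote, the approval

The constraints fix every adjacent pair, so only one ordering works:
the kickoff note → the budget email → the reply from legal → the out-of-office reply → the calendar invite → the agenda → the vendor quote → the approval.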